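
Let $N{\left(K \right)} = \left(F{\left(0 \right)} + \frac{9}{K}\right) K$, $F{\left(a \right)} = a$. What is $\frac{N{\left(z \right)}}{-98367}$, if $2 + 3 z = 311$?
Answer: $- \frac{3}{32789} \approx -9.1494 \cdot 10^{-5}$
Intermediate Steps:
$z = 103$ ($z = - \frac{2}{3} + \frac{1}{3} \cdot 311 = - \frac{2}{3} + \frac{311}{3} = 103$)
$N{\left(K \right)} = 9$ ($N{\left(K \right)} = \left(0 + \frac{9}{K}\right) K = \frac{9}{K} K = 9$)
$\frac{N{\left(z \right)}}{-98367} = \frac{9}{-98367} = 9 \left(- \frac{1}{98367}\right) = - \frac{3}{32789}$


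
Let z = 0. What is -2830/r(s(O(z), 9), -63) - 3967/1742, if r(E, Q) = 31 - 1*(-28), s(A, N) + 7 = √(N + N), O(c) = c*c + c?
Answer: -5163913/102778 ≈ -50.243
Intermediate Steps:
O(c) = c + c² (O(c) = c² + c = c + c²)
s(A, N) = -7 + √2*√N (s(A, N) = -7 + √(N + N) = -7 + √(2*N) = -7 + √2*√N)
r(E, Q) = 59 (r(E, Q) = 31 + 28 = 59)
-2830/r(s(O(z), 9), -63) - 3967/1742 = -2830/59 - 3967/1742 = -5163913/102778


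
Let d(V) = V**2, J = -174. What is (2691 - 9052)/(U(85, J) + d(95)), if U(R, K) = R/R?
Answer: -6361/9026 ≈ -0.70474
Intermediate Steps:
U(R, K) = 1
(2691 - 9052)/(U(85, J) + d(95)) = (2691 - 9052)/(1 + 95**2) = -6361/(1 + 9025) = -6361/9026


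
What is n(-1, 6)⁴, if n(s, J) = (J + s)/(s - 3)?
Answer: 625/256 ≈ 2.4414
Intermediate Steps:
n(s, J) = (J + s)/(-3 + s)
n(-1, 6)⁴ = ((6 - 1)/(-3 - 1))⁴ = (5/(-4))⁴ = (-¼*5)⁴ = (-5/4)⁴ = 625/256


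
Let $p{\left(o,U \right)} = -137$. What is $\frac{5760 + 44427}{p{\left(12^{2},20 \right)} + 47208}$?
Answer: $\frac{50187}{47071} \approx 1.0662$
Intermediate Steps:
$\frac{5760 + 44427}{p{\left(12^{2},20 \right)} + 47208} = \frac{5760 + 44427}{-137 + 47208} = \frac{50187}{47071}$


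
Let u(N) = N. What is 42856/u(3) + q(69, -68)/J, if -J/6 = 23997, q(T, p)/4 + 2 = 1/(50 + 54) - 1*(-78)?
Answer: 5941954951/415948 ≈ 14285.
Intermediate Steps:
q(T, p) = 7905/26 (q(T, p) = -8 + 4*(1/(50 + 54) - 1*(-78)) = -8 + 4*(1/104 + 78) = -8 + 4*(8113/104) = -8 + 8113/26 = 7905/26)
J = -143982 (J = -6*23997 = -143982)
42856/u(3) + q(69, -68)/J = 42856/3 + (7905/26)/(-143982) = 42856*(1/3) + (7905/26)*(-1/143982) = 42856/3 - 2635/1247844 = 5941954951/415948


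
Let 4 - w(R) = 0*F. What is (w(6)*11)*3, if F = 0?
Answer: 132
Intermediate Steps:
w(R) = 4 (w(R) = 4 - 0*0 = 4 - 1*0 = 4 + 0 = 4)
(w(6)*11)*3 = (4*11)*3 = 44*3 = 132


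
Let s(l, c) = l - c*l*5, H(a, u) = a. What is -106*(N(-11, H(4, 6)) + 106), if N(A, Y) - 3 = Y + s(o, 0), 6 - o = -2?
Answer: -12826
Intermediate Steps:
o = 8 (o = 6 - 1*(-2) = 6 + 2 = 8)
s(l, c) = l - 5*c*l
N(A, Y) = 11 + Y (N(A, Y) = 3 + (Y + 8*(1 - 5*0)) = 3 + (Y + 8*(1 + 0)) = 3 + (Y + 8*1) = 3 + (Y + 8) = 3 + (8 + Y) = 11 + Y)
-106*(N(-11, H(4, 6)) + 106) = -106*((11 + 4) + 106) = -106*(15 + 106) = -106*121 = -12826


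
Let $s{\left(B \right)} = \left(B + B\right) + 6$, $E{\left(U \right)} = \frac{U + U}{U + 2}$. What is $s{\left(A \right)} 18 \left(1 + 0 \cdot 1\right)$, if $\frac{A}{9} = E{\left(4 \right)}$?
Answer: $540$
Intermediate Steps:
$E{\left(U \right)} = \frac{2 U}{2 + U}$
$A = 12$ ($A = 9 \cdot 2 \cdot 4 \frac{1}{2 + 4} = 9 \cdot 2 \cdot 4 \cdot \frac{1}{6} = 9 \cdot \frac{4}{3} = 12$)
$s{\left(B \right)} = 6 + 2 B$ ($s{\left(B \right)} = 2 B + 6 = 6 + 2 B$)
$s{\left(A \right)} 18 \left(1 + 0 \cdot 1\right) = \left(6 + 2 \cdot 12\right) 18 \left(1 + 0 \cdot 1\right) = \left(6 + 24\right) 18 \left(1 + 0\right) = 30 \cdot 18 \cdot 1 = 540 \cdot 1 = 540$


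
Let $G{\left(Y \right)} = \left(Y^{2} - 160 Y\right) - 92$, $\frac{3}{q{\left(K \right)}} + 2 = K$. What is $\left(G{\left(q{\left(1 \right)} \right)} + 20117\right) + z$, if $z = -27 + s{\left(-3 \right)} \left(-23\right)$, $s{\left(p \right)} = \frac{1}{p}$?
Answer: $\frac{61484}{3} \approx 20495.0$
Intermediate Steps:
$q{\left(K \right)} = \frac{3}{-2 + K}$
$z = - \frac{58}{3}$ ($z = -27 + \frac{1}{-3} \left(-23\right) = -27 - - \frac{23}{3} = -27 + \frac{23}{3} = - \frac{58}{3} \approx -19.333$)
$G{\left(Y \right)} = -92 + Y^{2} - 160 Y$
$\left(G{\left(q{\left(1 \right)} \right)} + 20117\right) + z = \left(\left(-92 + \left(\frac{3}{-2 + 1}\right)^{2} - 160 \frac{3}{-2 + 1}\right) + 20117\right) - \frac{58}{3} = \left(\left(-92 + \left(\frac{3}{-1}\right)^{2} - 160 \frac{3}{-1}\right) + 20117\right) - \frac{58}{3} = \left(\left(-92 + \left(3 \left(-1\right)\right)^{2} - 160 \cdot 3 \left(-1\right)\right) + 20117\right) - \frac{58}{3} = \left(\left(-92 + \left(-3\right)^{2} - -480\right) + 20117\right) - \frac{58}{3} = \left(\left(-92 + 9 + 480\right) + 20117\right) - \frac{58}{3} = \left(397 + 20117\right) - \frac{58}{3} = 20514 - \frac{58}{3} = \frac{61484}{3}$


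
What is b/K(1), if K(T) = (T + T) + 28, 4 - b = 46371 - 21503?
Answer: -4144/5 ≈ -828.80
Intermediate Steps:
b = -24864 (b = 4 - (46371 - 21503) = 4 - 1*24868 = 4 - 24868 = -24864)
K(T) = 28 + 2*T (K(T) = 2*T + 28 = 28 + 2*T)
b/K(1) = -24864/(28 + 2*1) = -24864/(28 + 2) = -24864/30 = -24864*1/30 = -4144/5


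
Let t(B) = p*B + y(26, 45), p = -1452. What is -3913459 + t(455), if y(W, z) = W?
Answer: -4574093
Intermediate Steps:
t(B) = 26 - 1452*B (t(B) = -1452*B + 26 = 26 - 1452*B)
-3913459 + t(455) = -3913459 + (26 - 1452*455) = -3913459 + (26 - 660660) = -3913459 - 660634 = -4574093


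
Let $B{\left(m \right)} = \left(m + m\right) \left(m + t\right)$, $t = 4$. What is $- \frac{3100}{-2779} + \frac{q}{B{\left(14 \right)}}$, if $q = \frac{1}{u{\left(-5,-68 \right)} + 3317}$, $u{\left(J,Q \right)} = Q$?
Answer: $\frac{725177197}{650085912} \approx 1.1155$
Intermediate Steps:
$B{\left(m \right)} = 2 m \left(4 + m\right)$ ($B{\left(m \right)} = \left(m + m\right) \left(m + 4\right) = 2 m \left(4 + m\right)$)
$q = \frac{1}{3249}$ ($q = \frac{1}{-68 + 3317} = \frac{1}{3249} \approx 0.00030779$)
$- \frac{3100}{-2779} + \frac{q}{B{\left(14 \right)}} = - \frac{3100}{-2779} + \frac{1}{3249 \cdot 2 \cdot 14 \left(4 + 14\right)} = \left(-3100\right) \left(- \frac{1}{2779}\right) + \frac{1}{3249 \cdot 2 \cdot 14 \cdot 18} = \frac{3100}{2779} + \frac{1}{3249 \cdot 504} = \frac{3100}{2779} + \frac{1}{3249} \cdot \frac{1}{504} = \frac{3100}{2779} + \frac{1}{1637496} = \frac{725177197}{650085912}$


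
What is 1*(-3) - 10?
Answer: -13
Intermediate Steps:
1*(-3) - 10 = -3 - 10 = -13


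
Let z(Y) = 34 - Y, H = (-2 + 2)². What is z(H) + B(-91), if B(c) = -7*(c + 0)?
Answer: 671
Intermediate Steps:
B(c) = -7*c
H = 0 (H = 0² = 0)
z(H) + B(-91) = (34 - 1*0) - 7*(-91) = (34 + 0) + 637 = 34 + 637 = 671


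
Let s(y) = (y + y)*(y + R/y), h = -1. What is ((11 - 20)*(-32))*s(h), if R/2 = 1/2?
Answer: 1152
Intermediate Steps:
R = 1 (R = 2/2 = 2*(½) = 1)
s(y) = 2*y*(y + 1/y) (s(y) = (y + y)*(y + 1/y) = (2*y)*(y + 1/y) = 2*y*(y + 1/y))
((11 - 20)*(-32))*s(h) = ((11 - 20)*(-32))*(2 + 2*(-1)²) = (-9*(-32))*(2 + 2*1) = 288*(2 + 2) = 288*4 = 1152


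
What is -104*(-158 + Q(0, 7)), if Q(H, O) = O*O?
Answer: 11336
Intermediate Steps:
Q(H, O) = O**2
-104*(-158 + Q(0, 7)) = -104*(-158 + 7**2) = -104*(-158 + 49) = -104*(-109) = 11336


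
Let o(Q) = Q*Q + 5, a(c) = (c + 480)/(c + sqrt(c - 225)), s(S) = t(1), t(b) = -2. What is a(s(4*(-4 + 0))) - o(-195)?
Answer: -8785886/231 - 478*I*sqrt(227)/231 ≈ -38034.0 - 31.177*I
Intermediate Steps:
s(S) = -2
a(c) = (480 + c)/(c + sqrt(-225 + c))
o(Q) = 5 + Q**2 (o(Q) = Q**2 + 5 = 5 + Q**2)
a(s(4*(-4 + 0))) - o(-195) = (480 - 2)/(-2 + sqrt(-225 - 2)) - (5 + (-195)**2) = 478/(-2 + sqrt(-227)) - (5 + 38025) = 478/(-2 + I*sqrt(227)) - 1*38030 = 478/(-2 + I*sqrt(227)) - 38030 = -38030 + 478/(-2 + I*sqrt(227))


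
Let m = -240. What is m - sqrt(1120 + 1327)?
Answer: -240 - sqrt(2447) ≈ -289.47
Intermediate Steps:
m - sqrt(1120 + 1327) = -240 - sqrt(1120 + 1327) = -240 - sqrt(2447)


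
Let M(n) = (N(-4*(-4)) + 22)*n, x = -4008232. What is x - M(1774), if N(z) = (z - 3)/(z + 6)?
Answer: -44531391/11 ≈ -4.0483e+6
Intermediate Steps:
N(z) = (-3 + z)/(6 + z)
M(n) = 497*n/22 (M(n) = ((-3 - 4*(-4))/(6 - 4*(-4)) + 22)*n = ((-3 + 16)/(6 + 16) + 22)*n = (13/22 + 22)*n = 497*n/22)
x - M(1774) = -4008232 - 497*1774/22 = -4008232 - 1*440839/11 = -4008232 - 440839/11 = -44531391/11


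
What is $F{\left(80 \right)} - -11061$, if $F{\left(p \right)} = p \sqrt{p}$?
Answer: $11061 + 320 \sqrt{5} \approx 11777.0$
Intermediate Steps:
$F{\left(p \right)} = p^{\frac{3}{2}}$
$F{\left(80 \right)} - -11061 = 80^{\frac{3}{2}} - -11061 = 320 \sqrt{5} + 11061 = 11061 + 320 \sqrt{5}$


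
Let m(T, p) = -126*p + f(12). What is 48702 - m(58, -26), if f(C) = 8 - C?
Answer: 45430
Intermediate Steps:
m(T, p) = -4 - 126*p (m(T, p) = -126*p + (8 - 1*12) = -126*p + (8 - 12) = -126*p - 4 = -4 - 126*p)
48702 - m(58, -26) = 48702 - (-4 - 126*(-26)) = 48702 - (-4 + 3276) = 48702 - 1*3272 = 48702 - 3272 = 45430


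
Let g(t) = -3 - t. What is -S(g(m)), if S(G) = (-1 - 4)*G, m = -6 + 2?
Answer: 5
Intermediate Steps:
m = -4
S(G) = -5*G
-S(g(m)) = -(-5)*(-3 - 1*(-4)) = -(-5)*(-3 + 4) = -(-5) = -1*(-5) = 5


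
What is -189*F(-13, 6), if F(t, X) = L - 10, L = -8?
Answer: 3402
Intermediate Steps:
F(t, X) = -18 (F(t, X) = -8 - 10 = -18)
-189*F(-13, 6) = -189*(-18) = 3402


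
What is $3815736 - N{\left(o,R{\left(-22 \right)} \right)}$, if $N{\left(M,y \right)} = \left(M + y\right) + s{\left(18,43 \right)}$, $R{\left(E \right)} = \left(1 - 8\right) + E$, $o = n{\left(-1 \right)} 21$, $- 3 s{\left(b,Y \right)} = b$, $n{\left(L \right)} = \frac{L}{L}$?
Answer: $3815750$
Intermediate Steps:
$n{\left(L \right)} = 1$
$s{\left(b,Y \right)} = - \frac{b}{3}$
$o = 21$ ($o = 1 \cdot 21 = 21$)
$R{\left(E \right)} = -7 + E$
$N{\left(M,y \right)} = -6 + M + y$ ($N{\left(M,y \right)} = \left(M + y\right) - 6 = -6 + M + y$)
$3815736 - N{\left(o,R{\left(-22 \right)} \right)} = 3815736 - \left(-6 + 21 - 29\right) = 3815736 - -14 = 3815736 + 14 = 3815750$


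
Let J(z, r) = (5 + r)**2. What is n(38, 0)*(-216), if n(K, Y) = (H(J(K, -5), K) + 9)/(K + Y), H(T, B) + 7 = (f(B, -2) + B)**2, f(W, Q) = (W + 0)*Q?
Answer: -156168/19 ≈ -8219.4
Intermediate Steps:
f(W, Q) = Q*W (f(W, Q) = W*Q = Q*W)
H(T, B) = -7 + B**2 (H(T, B) = -7 + (-2*B + B)**2 = -7 + (-B)**2 = -7 + B**2)
n(K, Y) = (2 + K**2)/(K + Y) (n(K, Y) = ((-7 + K**2) + 9)/(K + Y) = (2 + K**2)/(K + Y))
n(38, 0)*(-216) = ((2 + 38**2)/(38 + 0))*(-216) = ((2 + 1444)/38)*(-216) = ((1/38)*1446)*(-216) = (723/19)*(-216) = -156168/19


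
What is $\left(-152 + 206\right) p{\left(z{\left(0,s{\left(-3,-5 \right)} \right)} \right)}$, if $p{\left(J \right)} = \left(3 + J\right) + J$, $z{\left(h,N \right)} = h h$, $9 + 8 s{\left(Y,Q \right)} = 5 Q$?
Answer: $162$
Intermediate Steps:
$s{\left(Y,Q \right)} = - \frac{9}{8} + \frac{5 Q}{8}$
$z{\left(h,N \right)} = h^{2}$
$p{\left(J \right)} = 3 + 2 J$
$\left(-152 + 206\right) p{\left(z{\left(0,s{\left(-3,-5 \right)} \right)} \right)} = \left(-152 + 206\right) \left(3 + 2 \cdot 0^{2}\right) = 54 \left(3 + 2 \cdot 0\right) = 54 \left(3 + 0\right) = 54 \cdot 3 = 162$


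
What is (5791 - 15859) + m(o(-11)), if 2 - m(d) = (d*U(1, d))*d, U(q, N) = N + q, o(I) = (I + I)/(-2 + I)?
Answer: -22131942/2197 ≈ -10074.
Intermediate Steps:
o(I) = 2*I/(-2 + I) (o(I) = (2*I)/(-2 + I) = 2*I/(-2 + I))
m(d) = 2 - d**2*(1 + d) (m(d) = 2 - d*(d + 1)*d = 2 - d*(1 + d)*d = 2 - d**2*(1 + d))
(5791 - 15859) + m(o(-11)) = (5791 - 15859) + (2 - (2*(-11)/(-2 - 11))**2 - (2*(-11)/(-2 - 11))**3) = -10068 + (2 - (2*(-11)/(-13))**2 - (2*(-11)/(-13))**3) = -10068 + (2 - (2*(-11)*(-1/13))**2 - (2*(-11)*(-1/13))**3) = -10068 + (2 - (22/13)**2 - (22/13)**3) = -10068 + (2 - 1*484/169 - 1*10648/2197) = -10068 + (2 - 484/169 - 10648/2197) = -10068 - 12546/2197 = -22131942/2197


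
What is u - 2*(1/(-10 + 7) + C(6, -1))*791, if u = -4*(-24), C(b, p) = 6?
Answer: -26606/3 ≈ -8868.7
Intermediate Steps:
u = 96
u - 2*(1/(-10 + 7) + C(6, -1))*791 = 96 - 2*(1/(-10 + 7) + 6)*791 = 96 - 2*(1/(-3) + 6)*791 = 96 - 2*(-⅓ + 6)*791 = 96 - 2*17/3*791 = 96 - 34/3*791 = 96 - 26894/3 = -26606/3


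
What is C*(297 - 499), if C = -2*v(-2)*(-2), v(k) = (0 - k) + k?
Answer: 0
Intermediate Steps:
v(k) = 0 (v(k) = -k + k = 0)
C = 0 (C = -2*0*(-2) = 0*(-2) = 0)
C*(297 - 499) = 0*(297 - 499) = 0*(-202) = 0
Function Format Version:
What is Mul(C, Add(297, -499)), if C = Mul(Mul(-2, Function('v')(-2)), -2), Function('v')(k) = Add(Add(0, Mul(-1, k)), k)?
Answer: 0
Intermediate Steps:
Function('v')(k) = 0 (Function('v')(k) = Add(Mul(-1, k), k) = 0)
C = 0 (C = Mul(Mul(-2, 0), -2) = Mul(0, -2) = 0)
Mul(C, Add(297, -499)) = Mul(0, Add(297, -499)) = Mul(0, -202) = 0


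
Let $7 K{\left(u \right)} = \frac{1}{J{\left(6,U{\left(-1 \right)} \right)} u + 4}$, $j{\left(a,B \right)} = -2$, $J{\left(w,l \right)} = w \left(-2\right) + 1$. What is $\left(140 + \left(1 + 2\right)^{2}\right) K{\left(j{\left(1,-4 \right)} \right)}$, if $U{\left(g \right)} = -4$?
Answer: $\frac{149}{182} \approx 0.81868$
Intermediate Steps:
$J{\left(w,l \right)} = 1 - 2 w$ ($J{\left(w,l \right)} = - 2 w + 1 = 1 - 2 w$)
$K{\left(u \right)} = \frac{1}{7 \left(4 - 11 u\right)}$ ($K{\left(u \right)} = \frac{1}{7 \left(\left(1 - 12\right) u + 4\right)} = \frac{1}{7 \left(- 11 u + 4\right)} = \frac{1}{7 \left(4 - 11 u\right)}$)
$\left(140 + \left(1 + 2\right)^{2}\right) K{\left(j{\left(1,-4 \right)} \right)} = \left(140 + \left(1 + 2\right)^{2}\right) \left(- \frac{1}{-28 + 77 \left(-2\right)}\right) = \left(140 + 3^{2}\right) \left(- \frac{1}{-28 - 154}\right) = \left(140 + 9\right) \left(- \frac{1}{-182}\right) = 149 \left(\left(-1\right) \left(- \frac{1}{182}\right)\right) = 149 \cdot \frac{1}{182} = \frac{149}{182}$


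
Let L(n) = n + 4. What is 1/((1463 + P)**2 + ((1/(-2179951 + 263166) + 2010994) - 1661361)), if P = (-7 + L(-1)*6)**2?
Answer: 1916785/5479492194864 ≈ 3.4981e-7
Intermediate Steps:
L(n) = 4 + n
P = 121 (P = (-7 + (4 - 1)*6)**2 = (-7 + 3*6)**2 = (-7 + 18)**2 = 11**2 = 121)
1/((1463 + P)**2 + ((1/(-2179951 + 263166) + 2010994) - 1661361)) = 1/((1463 + 121)**2 + ((1/(-2179951 + 263166) + 2010994) - 1661361)) = 1/(1584**2 + ((1/(-1916785) + 2010994) - 1661361)) = 1/(2509056 + ((-1/1916785 + 2010994) - 1661361)) = 1/(2509056 + (3854643134289/1916785 - 1661361)) = 1/(2509056 + 670171289904/1916785) = 1/(5479492194864/1916785) = 1916785/5479492194864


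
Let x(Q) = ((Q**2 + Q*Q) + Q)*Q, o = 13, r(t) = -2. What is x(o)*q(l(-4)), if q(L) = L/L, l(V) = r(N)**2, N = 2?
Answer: 4563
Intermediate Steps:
l(V) = 4 (l(V) = (-2)**2 = 4)
x(Q) = Q*(Q + 2*Q**2) (x(Q) = ((Q**2 + Q**2) + Q)*Q = (2*Q**2 + Q)*Q = (Q + 2*Q**2)*Q = Q*(Q + 2*Q**2))
q(L) = 1
x(o)*q(l(-4)) = (13**2*(1 + 2*13))*1 = (169*(1 + 26))*1 = (169*27)*1 = 4563*1 = 4563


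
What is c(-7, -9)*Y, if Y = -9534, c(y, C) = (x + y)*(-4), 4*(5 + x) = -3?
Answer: -486234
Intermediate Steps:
x = -23/4 (x = -5 + (¼)*(-3) = -5 - ¾ = -23/4 ≈ -5.7500)
c(y, C) = 23 - 4*y (c(y, C) = (-23/4 + y)*(-4) = 23 - 4*y)
c(-7, -9)*Y = (23 - 4*(-7))*(-9534) = (23 + 28)*(-9534) = 51*(-9534) = -486234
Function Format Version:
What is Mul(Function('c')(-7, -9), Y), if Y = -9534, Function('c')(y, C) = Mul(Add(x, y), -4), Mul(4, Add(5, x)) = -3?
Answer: -486234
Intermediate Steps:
x = Rational(-23, 4) (x = Add(-5, Mul(Rational(1, 4), -3)) = Add(-5, Rational(-3, 4)) = Rational(-23, 4) ≈ -5.7500)
Function('c')(y, C) = Add(23, Mul(-4, y)) (Function('c')(y, C) = Mul(Add(Rational(-23, 4), y), -4) = Add(23, Mul(-4, y)))
Mul(Function('c')(-7, -9), Y) = Mul(Add(23, Mul(-4, -7)), -9534) = Mul(Add(23, 28), -9534) = Mul(51, -9534) = -486234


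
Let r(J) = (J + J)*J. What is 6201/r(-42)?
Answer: 689/392 ≈ 1.7577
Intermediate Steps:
r(J) = 2*J² (r(J) = (2*J)*J = 2*J²)
6201/r(-42) = 6201/((2*(-42)²)) = 6201/((2*1764)) = 6201/3528 = 6201*(1/3528) = 689/392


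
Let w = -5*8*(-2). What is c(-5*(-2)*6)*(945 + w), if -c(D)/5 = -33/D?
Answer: 11275/4 ≈ 2818.8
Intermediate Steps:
w = 80 (w = -40*(-2) = 80)
c(D) = 165/D (c(D) = -(-165)/D = 165/D)
c(-5*(-2)*6)*(945 + w) = (165/((-5*(-2)*6)))*(945 + 80) = (165/((10*6)))*1025 = (165/60)*1025 = (165*(1/60))*1025 = (11/4)*1025 = 11275/4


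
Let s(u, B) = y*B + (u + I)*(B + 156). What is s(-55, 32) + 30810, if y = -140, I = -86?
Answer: -178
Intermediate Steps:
s(u, B) = -140*B + (-86 + u)*(156 + B) (s(u, B) = -140*B + (u - 86)*(B + 156) = -140*B + (-86 + u)*(156 + B))
s(-55, 32) + 30810 = (-13416 - 226*32 + 156*(-55) + 32*(-55)) + 30810 = (-13416 - 7232 - 8580 - 1760) + 30810 = -30988 + 30810 = -178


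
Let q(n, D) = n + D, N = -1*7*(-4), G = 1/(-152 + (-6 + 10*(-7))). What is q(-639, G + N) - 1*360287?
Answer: -82284745/228 ≈ -3.6090e+5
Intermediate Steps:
G = -1/228 (G = 1/(-152 + (-6 - 70)) = 1/(-152 - 76) = 1/(-228) = -1/228 ≈ -0.0043860)
N = 28 (N = -7*(-4) = 28)
q(n, D) = D + n
q(-639, G + N) - 1*360287 = ((-1/228 + 28) - 639) - 1*360287 = (6383/228 - 639) - 360287 = -139309/228 - 360287 = -82284745/228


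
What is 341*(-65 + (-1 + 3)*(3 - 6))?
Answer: -24211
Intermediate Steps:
341*(-65 + (-1 + 3)*(3 - 6)) = 341*(-65 + 2*(-3)) = 341*(-65 - 6) = 341*(-71) = -24211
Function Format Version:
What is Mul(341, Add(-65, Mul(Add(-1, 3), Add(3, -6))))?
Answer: -24211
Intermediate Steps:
Mul(341, Add(-65, Mul(Add(-1, 3), Add(3, -6)))) = Mul(341, Add(-65, Mul(2, -3))) = Mul(341, Add(-65, -6)) = Mul(341, -71) = -24211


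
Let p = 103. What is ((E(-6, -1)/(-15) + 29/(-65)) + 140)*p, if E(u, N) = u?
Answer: 936991/65 ≈ 14415.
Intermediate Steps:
((E(-6, -1)/(-15) + 29/(-65)) + 140)*p = ((-6/(-15) + 29/(-65)) + 140)*103 = ((-6*(-1/15) + 29*(-1/65)) + 140)*103 = ((2/5 - 29/65) + 140)*103 = (-3/65 + 140)*103 = (9097/65)*103 = 936991/65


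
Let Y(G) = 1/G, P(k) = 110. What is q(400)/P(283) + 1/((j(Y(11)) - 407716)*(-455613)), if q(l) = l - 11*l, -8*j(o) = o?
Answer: -6538777171005832/179816372202687 ≈ -36.364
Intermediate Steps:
j(o) = -o/8
q(l) = -10*l
q(400)/P(283) + 1/((j(Y(11)) - 407716)*(-455613)) = -10*400/110 + 1/(-1/8/11 - 407716*(-455613)) = -4000*1/110 - 1/455613/(-1/8*1/11 - 407716) = -400/11 - 1/455613/(-1/88 - 407716) = -400/11 - 1/455613/(-35879009/88) = -400/11 - 88/35879009*(-1/455613) = -400/11 + 88/16346942927517 = -6538777171005832/179816372202687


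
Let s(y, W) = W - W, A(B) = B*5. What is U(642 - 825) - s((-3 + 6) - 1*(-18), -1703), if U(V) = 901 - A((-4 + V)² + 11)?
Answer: -173999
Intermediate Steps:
A(B) = 5*B
U(V) = 846 - 5*(-4 + V)² (U(V) = 901 - 5*((-4 + V)² + 11) = 901 - 5*(11 + (-4 + V)²) = 901 - (55 + 5*(-4 + V)²) = 901 + (-55 - 5*(-4 + V)²) = 846 - 5*(-4 + V)²)
s(y, W) = 0
U(642 - 825) - s((-3 + 6) - 1*(-18), -1703) = (846 - 5*(-4 + (642 - 825))²) - 1*0 = (846 - 5*(-4 - 183)²) + 0 = (846 - 5*(-187)²) + 0 = (846 - 5*34969) + 0 = (846 - 174845) + 0 = -173999 + 0 = -173999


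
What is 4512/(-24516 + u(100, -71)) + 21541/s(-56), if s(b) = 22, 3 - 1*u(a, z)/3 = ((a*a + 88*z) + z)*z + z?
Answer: 495941451/506506 ≈ 979.14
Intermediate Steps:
u(a, z) = 9 - 3*z - 3*z*(a² + 89*z) (u(a, z) = 9 - 3*(((a*a + 88*z) + z)*z + z) = 9 - 3*(((a² + 88*z) + z)*z + z) = 9 - 3*((a² + 89*z)*z + z) = 9 - 3*(z*(a² + 89*z) + z) = 9 - 3*(z + z*(a² + 89*z)) = 9 + (-3*z - 3*z*(a² + 89*z)) = 9 - 3*z - 3*z*(a² + 89*z))
4512/(-24516 + u(100, -71)) + 21541/s(-56) = 4512/(-24516 + (9 - 267*(-71)² - 3*(-71) - 3*(-71)*100²)) + 21541/22 = 4512/(-24516 + (9 - 267*5041 + 213 - 3*(-71)*10000)) + 21541*(1/22) = 4512/(-24516 + (9 - 1345947 + 213 + 2130000)) + 21541/22 = 4512/(-24516 + 784275) + 21541/22 = 4512/759759 + 21541/22 = 4512*(1/759759) + 21541/22 = 1504/253253 + 21541/22 = 495941451/506506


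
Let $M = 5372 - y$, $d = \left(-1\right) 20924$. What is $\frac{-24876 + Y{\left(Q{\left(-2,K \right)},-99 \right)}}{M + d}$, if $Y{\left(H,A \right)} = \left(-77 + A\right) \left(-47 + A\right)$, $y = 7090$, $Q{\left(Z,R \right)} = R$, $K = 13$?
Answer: $- \frac{410}{11321} \approx -0.036216$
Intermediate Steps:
$d = -20924$
$M = -1718$ ($M = 5372 - 7090 = -1718$)
$\frac{-24876 + Y{\left(Q{\left(-2,K \right)},-99 \right)}}{M + d} = \frac{-24876 + \left(3619 + \left(-99\right)^{2} - -12276\right)}{-1718 - 20924} = \frac{-24876 + \left(3619 + 9801 + 12276\right)}{-22642} = \left(-24876 + 25696\right) \left(- \frac{1}{22642}\right) = 820 \left(- \frac{1}{22642}\right) = - \frac{410}{11321}$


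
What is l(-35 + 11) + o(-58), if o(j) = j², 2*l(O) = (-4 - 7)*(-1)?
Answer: 6739/2 ≈ 3369.5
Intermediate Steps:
l(O) = 11/2 (l(O) = ((-4 - 7)*(-1))/2 = (-11*(-1))/2 = (½)*11 = 11/2)
l(-35 + 11) + o(-58) = 11/2 + (-58)² = 11/2 + 3364 = 6739/2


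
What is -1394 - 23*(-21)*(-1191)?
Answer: -576647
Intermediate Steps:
-1394 - 23*(-21)*(-1191) = -1394 + 483*(-1191) = -1394 - 575253 = -576647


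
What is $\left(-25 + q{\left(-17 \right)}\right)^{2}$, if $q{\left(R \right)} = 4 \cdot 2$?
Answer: $289$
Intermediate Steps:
$q{\left(R \right)} = 8$
$\left(-25 + q{\left(-17 \right)}\right)^{2} = \left(-25 + 8\right)^{2} = \left(-17\right)^{2} = 289$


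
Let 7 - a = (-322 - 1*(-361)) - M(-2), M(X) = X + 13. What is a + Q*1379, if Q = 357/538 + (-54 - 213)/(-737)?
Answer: 552588519/396506 ≈ 1393.6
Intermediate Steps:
M(X) = 13 + X
a = -21 (a = 7 - ((-322 - 1*(-361)) - (13 - 2)) = 7 - ((-322 + 361) - 1*11) = 7 - (39 - 11) = 7 - 1*28 = 7 - 28 = -21)
Q = 406755/396506 (Q = 357*(1/538) - 267*(-1/737) = 357/538 + 267/737 = 406755/396506 ≈ 1.0258)
a + Q*1379 = -21 + (406755/396506)*1379 = -21 + 560915145/396506 = 552588519/396506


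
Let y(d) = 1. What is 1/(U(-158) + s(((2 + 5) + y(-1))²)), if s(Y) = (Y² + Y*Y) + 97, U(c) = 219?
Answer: 1/8508 ≈ 0.00011754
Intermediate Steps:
s(Y) = 97 + 2*Y² (s(Y) = (Y² + Y²) + 97 = 2*Y² + 97 = 97 + 2*Y²)
1/(U(-158) + s(((2 + 5) + y(-1))²)) = 1/(219 + (97 + 2*(((2 + 5) + 1)²)²)) = 1/(219 + (97 + 2*((7 + 1)²)²)) = 1/(219 + (97 + 2*(8²)²)) = 1/(219 + (97 + 2*64²)) = 1/(219 + (97 + 2*4096)) = 1/(219 + (97 + 8192)) = 1/(219 + 8289) = 1/8508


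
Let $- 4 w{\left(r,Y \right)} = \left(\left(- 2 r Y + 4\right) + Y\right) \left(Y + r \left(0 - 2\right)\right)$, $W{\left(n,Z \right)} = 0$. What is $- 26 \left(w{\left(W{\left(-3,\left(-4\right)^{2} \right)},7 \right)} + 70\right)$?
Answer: $- \frac{2639}{2} \approx -1319.5$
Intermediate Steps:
$w{\left(r,Y \right)} = - \frac{\left(Y - 2 r\right) \left(4 + Y - 2 Y r\right)}{4}$ ($w{\left(r,Y \right)} = - \frac{\left(\left(- 2 r Y + 4\right) + Y\right) \left(Y + r \left(0 - 2\right)\right)}{4} = - \frac{\left(\left(- 2 Y r + 4\right) + Y\right) \left(Y + r \left(-2\right)\right)}{4} = - \frac{\left(\left(4 - 2 Y r\right) + Y\right) \left(Y - 2 r\right)}{4} = - \frac{\left(4 + Y - 2 Y r\right) \left(Y - 2 r\right)}{4} = - \frac{\left(Y - 2 r\right) \left(4 + Y - 2 Y r\right)}{4}$)
$- 26 \left(w{\left(W{\left(-3,\left(-4\right)^{2} \right)},7 \right)} + 70\right) = - 26 \left(\left(\left(-1\right) 7 + 2 \cdot 0 - \frac{7^{2}}{4} + \frac{1}{2} \cdot 7 \cdot 0 + \frac{1}{2} \cdot 0 \cdot 7^{2} - 7 \cdot 0^{2}\right) + 70\right) = - 26 \left(\left(-7 + 0 - \frac{49}{4} + 0 + \frac{1}{2} \cdot 0 \cdot 49 - 7 \cdot 0\right) + 70\right) = - 26 \left(\left(-7 + 0 - \frac{49}{4} + 0 + 0 + 0\right) + 70\right) = - 26 \left(- \frac{77}{4} + 70\right) = \left(-26\right) \frac{203}{4} = - \frac{2639}{2}$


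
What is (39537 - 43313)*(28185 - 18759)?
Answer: -35592576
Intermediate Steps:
(39537 - 43313)*(28185 - 18759) = -3776*9426 = -35592576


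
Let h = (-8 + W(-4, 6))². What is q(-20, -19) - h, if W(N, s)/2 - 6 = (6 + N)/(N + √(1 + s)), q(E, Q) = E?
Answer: -2132/81 + 160*√7/81 ≈ -21.095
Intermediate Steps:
W(N, s) = 12 + 2*(6 + N)/(N + √(1 + s)) (W(N, s) = 12 + 2*((6 + N)/(N + √(1 + s))) = 12 + 2*(6 + N)/(N + √(1 + s)))
h = (-8 + 2*(-22 + 6*√7)/(-4 + √7))² (h = (-8 + 2*(6 + 6*√(1 + 6) + 7*(-4))/(-4 + √(1 + 6)))² = (-8 + 2*(6 + 6*√7 - 28)/(-4 + √7))² = (-8 + 2*(-22 + 6*√7)/(-4 + √7))² ≈ 1.0948)
q(-20, -19) - h = -20 - (512/81 - 160*√7/81) = -20 + (-512/81 + 160*√7/81) = -2132/81 + 160*√7/81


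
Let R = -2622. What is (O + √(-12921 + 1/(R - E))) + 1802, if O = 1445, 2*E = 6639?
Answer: 3247 + I*√1824518731335/11883 ≈ 3247.0 + 113.67*I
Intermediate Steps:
E = 6639/2 (E = (½)*6639 = 6639/2 ≈ 3319.5)
(O + √(-12921 + 1/(R - E))) + 1802 = (1445 + √(-12921 + 1/(-2622 - 1*6639/2))) + 1802 = (1445 + √(-12921 + 1/(-2622 - 6639/2))) + 1802 = (1445 + √(-12921 + 1/(-11883/2))) + 1802 = (1445 + √(-12921 - 2/11883)) + 1802 = (1445 + √(-153540245/11883)) + 1802 = (1445 + I*√1824518731335/11883) + 1802 = 3247 + I*√1824518731335/11883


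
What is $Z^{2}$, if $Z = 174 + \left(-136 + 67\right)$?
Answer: $11025$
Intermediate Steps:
$Z = 105$ ($Z = 174 - 69 = 105$)
$Z^{2} = 105^{2} = 11025$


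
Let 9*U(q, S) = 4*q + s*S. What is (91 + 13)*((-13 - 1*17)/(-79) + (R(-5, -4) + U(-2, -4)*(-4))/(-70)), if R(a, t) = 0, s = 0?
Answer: 851344/24885 ≈ 34.211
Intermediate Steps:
U(q, S) = 4*q/9 (U(q, S) = (4*q + 0*S)/9 = (4*q + 0)/9 = (4*q)/9 = 4*q/9)
(91 + 13)*((-13 - 1*17)/(-79) + (R(-5, -4) + U(-2, -4)*(-4))/(-70)) = (91 + 13)*((-13 - 1*17)/(-79) + (0 + ((4/9)*(-2))*(-4))/(-70)) = 104*((-13 - 17)*(-1/79) + (0 - 8/9*(-4))*(-1/70)) = 104*(-30*(-1/79) + (0 + 32/9)*(-1/70)) = 104*(30/79 + (32/9)*(-1/70)) = 104*(30/79 - 16/315) = 104*(8186/24885) = 851344/24885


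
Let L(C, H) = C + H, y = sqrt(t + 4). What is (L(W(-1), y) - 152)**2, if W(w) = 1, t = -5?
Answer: (151 - I)**2 ≈ 22800.0 - 302.0*I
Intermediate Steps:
y = I (y = sqrt(-5 + 4) = sqrt(-1) = I ≈ 1.0*I)
(L(W(-1), y) - 152)**2 = ((1 + I) - 152)**2 = (-151 + I)**2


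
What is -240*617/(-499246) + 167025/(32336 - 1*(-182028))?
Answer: 57564792135/53510184772 ≈ 1.0758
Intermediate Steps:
-240*617/(-499246) + 167025/(32336 - 1*(-182028)) = -148080*(-1/499246) + 167025/(32336 + 182028) = 74040/249623 + 167025/214364 = 57564792135/53510184772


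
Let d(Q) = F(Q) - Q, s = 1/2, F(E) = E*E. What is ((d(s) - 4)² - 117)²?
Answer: 2505889/256 ≈ 9788.6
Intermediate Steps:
F(E) = E²
s = ½ ≈ 0.50000
d(Q) = Q² - Q
((d(s) - 4)² - 117)² = (((-1 + ½)/2 - 4)² - 117)² = (((½)*(-½) - 4)² - 117)² = ((-¼ - 4)² - 117)² = ((-17/4)² - 117)² = (289/16 - 117)² = (-1583/16)² = 2505889/256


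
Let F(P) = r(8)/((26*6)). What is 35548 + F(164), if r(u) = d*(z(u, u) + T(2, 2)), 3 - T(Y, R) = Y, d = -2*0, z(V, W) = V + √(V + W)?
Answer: 35548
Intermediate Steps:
d = 0
T(Y, R) = 3 - Y
r(u) = 0 (r(u) = 0*((u + √(u + u)) + (3 - 1*2)) = 0*((u + √(2*u)) + (3 - 2)) = 0*((u + √2*√u) + 1) = 0*(1 + u + √2*√u) = 0)
F(P) = 0 (F(P) = 0/((26*6)) = 0/156 = 0*(1/156) = 0)
35548 + F(164) = 35548 + 0 = 35548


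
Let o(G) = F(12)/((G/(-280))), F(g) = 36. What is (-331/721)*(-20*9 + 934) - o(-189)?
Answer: -864082/2163 ≈ -399.48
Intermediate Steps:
o(G) = -10080/G (o(G) = 36/((G/(-280))) = 36/((G*(-1/280))) = 36/((-G/280)) = 36*(-280/G) = -10080/G)
(-331/721)*(-20*9 + 934) - o(-189) = (-331/721)*(-20*9 + 934) - (-10080)/(-189) = (-331*1/721)*(-180 + 934) - (-10080)*(-1)/189 = -331/721*754 - 1*160/3 = -249574/721 - 160/3 = -864082/2163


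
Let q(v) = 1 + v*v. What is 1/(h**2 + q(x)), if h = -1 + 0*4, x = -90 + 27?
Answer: 1/3971 ≈ 0.00025183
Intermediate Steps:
x = -63
q(v) = 1 + v**2
h = -1 (h = -1 + 0 = -1)
1/(h**2 + q(x)) = 1/((-1)**2 + (1 + (-63)**2)) = 1/(1 + (1 + 3969)) = 1/(1 + 3970) = 1/3971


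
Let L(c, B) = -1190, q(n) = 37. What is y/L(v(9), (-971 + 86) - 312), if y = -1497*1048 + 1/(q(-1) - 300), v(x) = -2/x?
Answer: 412609129/312970 ≈ 1318.4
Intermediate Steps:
y = -412609129/263 (y = -1497*1048 + 1/(37 - 300) = -1568856 + 1/(-263) = -1568856 - 1/263 = -412609129/263 ≈ -1.5689e+6)
y/L(v(9), (-971 + 86) - 312) = -412609129/263/(-1190) = -412609129/263*(-1/1190) = 412609129/312970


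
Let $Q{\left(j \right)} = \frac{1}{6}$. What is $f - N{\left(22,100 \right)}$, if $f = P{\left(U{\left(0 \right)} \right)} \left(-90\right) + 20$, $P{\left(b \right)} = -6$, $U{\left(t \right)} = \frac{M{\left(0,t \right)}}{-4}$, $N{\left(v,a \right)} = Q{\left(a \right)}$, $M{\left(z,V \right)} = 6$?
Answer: $\frac{3359}{6} \approx 559.83$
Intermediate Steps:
$Q{\left(j \right)} = \frac{1}{6}$
$N{\left(v,a \right)} = \frac{1}{6}$
$U{\left(t \right)} = - \frac{3}{2}$ ($U{\left(t \right)} = \frac{6}{-4} = 6 \left(- \frac{1}{4}\right) = - \frac{3}{2}$)
$f = 560$ ($f = \left(-6\right) \left(-90\right) + 20 = 540 + 20 = 560$)
$f - N{\left(22,100 \right)} = 560 - \frac{1}{6} = \frac{3359}{6}$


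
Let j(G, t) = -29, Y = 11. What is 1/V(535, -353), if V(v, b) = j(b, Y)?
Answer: -1/29 ≈ -0.034483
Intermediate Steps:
V(v, b) = -29
1/V(535, -353) = 1/(-29) = -1/29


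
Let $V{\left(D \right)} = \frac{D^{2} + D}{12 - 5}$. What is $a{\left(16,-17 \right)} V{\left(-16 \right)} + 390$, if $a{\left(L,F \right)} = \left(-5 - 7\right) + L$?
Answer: $\frac{3690}{7} \approx 527.14$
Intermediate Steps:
$a{\left(L,F \right)} = -12 + L$
$V{\left(D \right)} = \frac{D}{7} + \frac{D^{2}}{7}$ ($V{\left(D \right)} = \frac{D + D^{2}}{7} = \left(D + D^{2}\right) \frac{1}{7} = \frac{D}{7} + \frac{D^{2}}{7}$)
$a{\left(16,-17 \right)} V{\left(-16 \right)} + 390 = \left(-12 + 16\right) \frac{1}{7} \left(-16\right) \left(1 - 16\right) + 390 = 4 \cdot \frac{1}{7} \left(-16\right) \left(-15\right) + 390 = 4 \cdot \frac{240}{7} + 390 = \frac{960}{7} + 390 = \frac{3690}{7}$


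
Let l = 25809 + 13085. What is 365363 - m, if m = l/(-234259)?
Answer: 85589609911/234259 ≈ 3.6536e+5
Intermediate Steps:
l = 38894
m = -38894/234259 (m = 38894/(-234259) = 38894*(-1/234259) = -38894/234259 ≈ -0.16603)
365363 - m = 365363 - 1*(-38894/234259) = 365363 + 38894/234259 = 85589609911/234259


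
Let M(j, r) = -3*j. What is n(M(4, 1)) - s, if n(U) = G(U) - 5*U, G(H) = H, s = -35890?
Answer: 35938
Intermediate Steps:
n(U) = -4*U (n(U) = U - 5*U = -4*U)
n(M(4, 1)) - s = -(-12)*4 - 1*(-35890) = -4*(-12) + 35890 = 48 + 35890 = 35938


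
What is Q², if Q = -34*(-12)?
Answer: 166464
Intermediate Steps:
Q = 408
Q² = 408² = 166464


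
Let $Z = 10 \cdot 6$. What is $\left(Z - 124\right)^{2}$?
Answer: $4096$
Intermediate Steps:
$Z = 60$
$\left(Z - 124\right)^{2} = \left(60 - 124\right)^{2} = \left(-64\right)^{2} = 4096$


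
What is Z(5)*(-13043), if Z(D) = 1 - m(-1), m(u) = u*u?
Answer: 0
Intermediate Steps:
m(u) = u**2
Z(D) = 0 (Z(D) = 1 - 1*(-1)**2 = 1 - 1*1 = 1 - 1 = 0)
Z(5)*(-13043) = 0*(-13043) = 0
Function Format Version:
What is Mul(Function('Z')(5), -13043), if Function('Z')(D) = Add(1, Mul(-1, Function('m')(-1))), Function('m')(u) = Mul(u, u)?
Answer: 0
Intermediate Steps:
Function('m')(u) = Pow(u, 2)
Function('Z')(D) = 0 (Function('Z')(D) = Add(1, Mul(-1, Pow(-1, 2))) = Add(1, Mul(-1, 1)) = Add(1, -1) = 0)
Mul(Function('Z')(5), -13043) = Mul(0, -13043) = 0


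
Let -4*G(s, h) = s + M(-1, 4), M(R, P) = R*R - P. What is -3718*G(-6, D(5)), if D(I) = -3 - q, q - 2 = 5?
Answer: -16731/2 ≈ -8365.5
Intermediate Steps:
q = 7 (q = 2 + 5 = 7)
D(I) = -10 (D(I) = -3 - 1*7 = -3 - 7 = -10)
M(R, P) = R² - P
G(s, h) = ¾ - s/4 (G(s, h) = -(s + ((-1)² - 1*4))/4 = -(s + (1 - 4))/4 = -(s - 3)/4 = -(-3 + s)/4 = ¾ - s/4)
-3718*G(-6, D(5)) = -3718*(¾ - ¼*(-6)) = -3718*(¾ + 3/2) = -3718*9/4 = -16731/2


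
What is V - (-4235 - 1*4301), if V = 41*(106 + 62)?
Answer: 15424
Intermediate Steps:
V = 6888 (V = 41*168 = 6888)
V - (-4235 - 1*4301) = 6888 - (-4235 - 1*4301) = 6888 - (-4235 - 4301) = 6888 - 1*(-8536) = 6888 + 8536 = 15424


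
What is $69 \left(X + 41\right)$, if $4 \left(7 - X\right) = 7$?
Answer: $\frac{12765}{4} \approx 3191.3$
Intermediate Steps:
$X = \frac{21}{4}$ ($X = 7 - \frac{7}{4} = \frac{21}{4} \approx 5.25$)
$69 \left(X + 41\right) = 69 \left(\frac{21}{4} + 41\right) = 69 \cdot \frac{185}{4} = \frac{12765}{4}$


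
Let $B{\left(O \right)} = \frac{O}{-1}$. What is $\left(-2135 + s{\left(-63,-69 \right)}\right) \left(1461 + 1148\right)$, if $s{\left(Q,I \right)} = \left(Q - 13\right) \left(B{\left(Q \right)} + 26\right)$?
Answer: $-23217491$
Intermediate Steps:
$B{\left(O \right)} = - O$ ($B{\left(O \right)} = O \left(-1\right) = - O$)
$s{\left(Q,I \right)} = \left(-13 + Q\right) \left(26 - Q\right)$ ($s{\left(Q,I \right)} = \left(Q - 13\right) \left(- Q + 26\right) = \left(-13 + Q\right) \left(26 - Q\right)$)
$\left(-2135 + s{\left(-63,-69 \right)}\right) \left(1461 + 1148\right) = \left(-2135 - 6764\right) \left(1461 + 1148\right) = \left(-2135 - 6764\right) 2609 = \left(-8899\right) 2609 = -23217491$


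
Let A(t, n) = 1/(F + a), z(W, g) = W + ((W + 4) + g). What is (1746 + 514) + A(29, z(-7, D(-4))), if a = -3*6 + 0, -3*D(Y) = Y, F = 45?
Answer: 61021/27 ≈ 2260.0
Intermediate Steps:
D(Y) = -Y/3
a = -18 (a = -18 + 0 = -18)
z(W, g) = 4 + g + 2*W (z(W, g) = W + ((4 + W) + g) = W + (4 + W + g) = 4 + g + 2*W)
A(t, n) = 1/27 (A(t, n) = 1/(45 - 18) = 1/27)
(1746 + 514) + A(29, z(-7, D(-4))) = (1746 + 514) + 1/27 = 2260 + 1/27 = 61021/27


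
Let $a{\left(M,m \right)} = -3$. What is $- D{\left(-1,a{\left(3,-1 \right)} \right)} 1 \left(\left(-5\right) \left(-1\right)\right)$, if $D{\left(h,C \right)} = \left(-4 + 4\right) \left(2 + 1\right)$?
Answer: $0$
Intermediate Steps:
$D{\left(h,C \right)} = 0$ ($D{\left(h,C \right)} = 0 \cdot 3 = 0$)
$- D{\left(-1,a{\left(3,-1 \right)} \right)} 1 \left(\left(-5\right) \left(-1\right)\right) = - 0 \cdot 1 \left(\left(-5\right) \left(-1\right)\right) = - 0 \cdot 5 = \left(-1\right) 0 = 0$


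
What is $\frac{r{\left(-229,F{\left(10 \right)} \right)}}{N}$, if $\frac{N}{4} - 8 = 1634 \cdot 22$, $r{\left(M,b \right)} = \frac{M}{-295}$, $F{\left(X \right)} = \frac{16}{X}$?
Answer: $\frac{229}{42428080} \approx 5.3974 \cdot 10^{-6}$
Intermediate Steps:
$r{\left(M,b \right)} = - \frac{M}{295}$ ($r{\left(M,b \right)} = M \left(- \frac{1}{295}\right) = - \frac{M}{295}$)
$N = 143824$ ($N = 32 + 4 \cdot 1634 \cdot 22 = 32 + 4 \cdot 35948 = 32 + 143792 = 143824$)
$\frac{r{\left(-229,F{\left(10 \right)} \right)}}{N} = \frac{\left(- \frac{1}{295}\right) \left(-229\right)}{143824} = \frac{229}{295} \cdot \frac{1}{143824} = \frac{229}{42428080}$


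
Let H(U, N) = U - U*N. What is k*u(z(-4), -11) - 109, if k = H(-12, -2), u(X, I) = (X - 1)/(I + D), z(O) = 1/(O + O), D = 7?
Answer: -953/8 ≈ -119.13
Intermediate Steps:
z(O) = 1/(2*O)
H(U, N) = U - N*U
u(X, I) = (-1 + X)/(7 + I) (u(X, I) = (X - 1)/(I + 7) = (-1 + X)/(7 + I))
k = -36 (k = -12*(1 - 1*(-2)) = -12*(1 + 2) = -12*3 = -36)
k*u(z(-4), -11) - 109 = -36*(-1 + (½)/(-4))/(7 - 11) - 109 = -36*(-1 + (½)*(-¼))/(-4) - 109 = -(-9)*(-1 - ⅛) - 109 = -(-9)*(-9)/8 - 109 = -36*9/32 - 109 = -81/8 - 109 = -953/8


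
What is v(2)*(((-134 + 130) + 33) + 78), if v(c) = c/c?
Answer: 107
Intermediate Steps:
v(c) = 1
v(2)*(((-134 + 130) + 33) + 78) = 1*(((-134 + 130) + 33) + 78) = 1*((-4 + 33) + 78) = 1*(29 + 78) = 1*107 = 107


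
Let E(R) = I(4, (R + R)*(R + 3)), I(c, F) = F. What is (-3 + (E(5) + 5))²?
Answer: 6724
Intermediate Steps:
E(R) = 2*R*(3 + R) (E(R) = (R + R)*(R + 3) = (2*R)*(3 + R) = 2*R*(3 + R))
(-3 + (E(5) + 5))² = (-3 + (2*5*(3 + 5) + 5))² = (-3 + (2*5*8 + 5))² = (-3 + (80 + 5))² = (-3 + 85)² = 82² = 6724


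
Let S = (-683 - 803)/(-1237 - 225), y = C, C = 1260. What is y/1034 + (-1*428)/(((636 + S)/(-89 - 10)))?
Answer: 16306888014/240745703 ≈ 67.735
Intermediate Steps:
y = 1260
S = 743/731 (S = -1486/(-1462) = -1486*(-1/1462) = 743/731 ≈ 1.0164)
y/1034 + (-1*428)/(((636 + S)/(-89 - 10))) = 1260/1034 + (-1*428)/(((636 + 743/731)/(-89 - 10))) = 1260*(1/1034) - 428/((465659/731)/(-99)) = 630/517 - 428/((465659/731)*(-1/99)) = 630/517 - 428/(-465659/72369) = 630/517 - 428*(-72369/465659) = 630/517 + 30973932/465659 = 16306888014/240745703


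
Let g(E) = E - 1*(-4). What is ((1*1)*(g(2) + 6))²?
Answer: 144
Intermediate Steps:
g(E) = 4 + E (g(E) = E + 4 = 4 + E)
((1*1)*(g(2) + 6))² = ((1*1)*((4 + 2) + 6))² = (1*(6 + 6))² = (1*12)² = 12² = 144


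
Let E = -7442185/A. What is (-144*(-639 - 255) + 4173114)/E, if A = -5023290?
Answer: 4321888017300/1488437 ≈ 2.9036e+6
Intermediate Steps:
E = 1488437/1004658 (E = -7442185/(-5023290) = -7442185*(-1/5023290) = 1488437/1004658 ≈ 1.4815)
(-144*(-639 - 255) + 4173114)/E = (-144*(-639 - 255) + 4173114)/(1488437/1004658) = (-144*(-894) + 4173114)*(1004658/1488437) = (128736 + 4173114)*(1004658/1488437) = 4301850*(1004658/1488437) = 4321888017300/1488437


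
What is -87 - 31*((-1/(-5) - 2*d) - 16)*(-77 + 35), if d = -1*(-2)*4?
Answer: -207453/5 ≈ -41491.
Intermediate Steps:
d = 8 (d = 2*4 = 8)
-87 - 31*((-1/(-5) - 2*d) - 16)*(-77 + 35) = -87 - 31*((-1/(-5) - 2*8) - 16)*(-77 + 35) = -87 - 31*((-1*(-⅕) - 16) - 16)*(-42) = -87 - 31*((⅕ - 16) - 16)*(-42) = -87 - 31*(-79/5 - 16)*(-42) = -87 - (-4929)*(-42)/5 = -87 - 31*6678/5 = -87 - 207018/5 = -207453/5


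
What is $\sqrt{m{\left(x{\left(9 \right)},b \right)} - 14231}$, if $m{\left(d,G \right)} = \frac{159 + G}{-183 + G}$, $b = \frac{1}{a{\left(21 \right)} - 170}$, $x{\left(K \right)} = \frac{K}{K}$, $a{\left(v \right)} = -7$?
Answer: $\frac{i \sqrt{933291856003}}{8098} \approx 119.3 i$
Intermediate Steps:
$x{\left(K \right)} = 1$
$b = - \frac{1}{177}$ ($b = \frac{1}{-7 - 170} = \frac{1}{-177} = - \frac{1}{177} \approx -0.0056497$)
$m{\left(d,G \right)} = \frac{159 + G}{-183 + G}$
$\sqrt{m{\left(x{\left(9 \right)},b \right)} - 14231} = \sqrt{\frac{159 - \frac{1}{177}}{-183 - \frac{1}{177}} - 14231} = \sqrt{\frac{1}{- \frac{32392}{177}} \cdot \frac{28142}{177} - 14231} = \sqrt{\left(- \frac{177}{32392}\right) \frac{28142}{177} - 14231} = \sqrt{- \frac{14071}{16196} - 14231} = \sqrt{- \frac{230499347}{16196}} = \frac{i \sqrt{933291856003}}{8098}$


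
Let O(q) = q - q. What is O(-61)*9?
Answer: 0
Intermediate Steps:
O(q) = 0
O(-61)*9 = 0*9 = 0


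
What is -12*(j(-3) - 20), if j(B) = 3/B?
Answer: 252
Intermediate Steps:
-12*(j(-3) - 20) = -12*(3/(-3) - 20) = -12*(3*(-⅓) - 20) = -12*(-1 - 20) = -12*(-21) = 252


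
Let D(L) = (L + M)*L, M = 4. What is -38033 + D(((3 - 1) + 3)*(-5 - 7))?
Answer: -34673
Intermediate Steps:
D(L) = L*(4 + L) (D(L) = (L + 4)*L = (4 + L)*L = L*(4 + L))
-38033 + D(((3 - 1) + 3)*(-5 - 7)) = -38033 + (((3 - 1) + 3)*(-5 - 7))*(4 + ((3 - 1) + 3)*(-5 - 7)) = -38033 + ((2 + 3)*(-12))*(4 + (2 + 3)*(-12)) = -38033 + (5*(-12))*(4 + 5*(-12)) = -38033 - 60*(4 - 60) = -38033 - 60*(-56) = -38033 + 3360 = -34673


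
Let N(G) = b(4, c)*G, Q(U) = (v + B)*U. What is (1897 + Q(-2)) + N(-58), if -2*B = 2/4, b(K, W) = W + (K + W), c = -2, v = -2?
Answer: 3803/2 ≈ 1901.5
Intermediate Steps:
b(K, W) = K + 2*W
B = -¼ (B = -1/4 = -½*½ = -¼ ≈ -0.25000)
Q(U) = -9*U/4 (Q(U) = (-2 - ¼)*U = -9*U/4)
N(G) = 0 (N(G) = (4 + 2*(-2))*G = (4 - 4)*G = 0*G = 0)
(1897 + Q(-2)) + N(-58) = (1897 - 9/4*(-2)) + 0 = (1897 + 9/2) + 0 = 3803/2 + 0 = 3803/2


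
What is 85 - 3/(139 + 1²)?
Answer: 11897/140 ≈ 84.979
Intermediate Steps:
85 - 3/(139 + 1²) = 85 - 3/(139 + 1) = 85 - 3/140 = 11897/140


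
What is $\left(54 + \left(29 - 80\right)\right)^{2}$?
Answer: $9$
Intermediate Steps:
$\left(54 + \left(29 - 80\right)\right)^{2} = \left(54 - 51\right)^{2} = 3^{2} = 9$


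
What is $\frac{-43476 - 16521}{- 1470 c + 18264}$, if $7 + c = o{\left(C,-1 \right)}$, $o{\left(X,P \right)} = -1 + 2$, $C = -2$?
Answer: $- \frac{19999}{9028} \approx -2.2152$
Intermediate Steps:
$o{\left(X,P \right)} = 1$
$c = -6$ ($c = -7 + 1 = -6$)
$\frac{-43476 - 16521}{- 1470 c + 18264} = \frac{-43476 - 16521}{\left(-1470\right) \left(-6\right) + 18264} = - \frac{59997}{8820 + 18264} = - \frac{59997}{27084} = \left(-59997\right) \frac{1}{27084} = - \frac{19999}{9028}$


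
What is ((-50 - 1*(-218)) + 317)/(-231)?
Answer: -485/231 ≈ -2.0996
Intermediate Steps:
((-50 - 1*(-218)) + 317)/(-231) = ((-50 + 218) + 317)*(-1/231) = (168 + 317)*(-1/231) = 485*(-1/231) = -485/231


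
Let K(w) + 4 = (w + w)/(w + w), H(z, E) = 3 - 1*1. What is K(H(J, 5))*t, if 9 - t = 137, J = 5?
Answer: 384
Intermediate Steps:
H(z, E) = 2 (H(z, E) = 3 - 1 = 2)
t = -128 (t = 9 - 1*137 = 9 - 137 = -128)
K(w) = -3 (K(w) = -4 + (w + w)/(w + w) = -4 + (2*w)/((2*w)) = -4 + (2*w)*(1/(2*w)) = -4 + 1 = -3)
K(H(J, 5))*t = -3*(-128) = 384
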